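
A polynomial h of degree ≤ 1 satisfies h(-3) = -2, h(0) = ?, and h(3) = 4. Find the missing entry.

1

On equispaced nodes a degree-1 polynomial has vanishing second forward difference, so
  h(-3) - 2·h(0) + h(3) = 0.
Substituting the known values and solving for h(0):
  -2·h(0) = -2
  h(0) = 1.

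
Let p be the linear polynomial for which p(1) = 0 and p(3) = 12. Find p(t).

p(t) = 6t - 6

Using the Lagrange interpolation formula with nodes 1, 3:
  L_0(t) = (t - 3) / -2
  L_1(t) = (t - 1) / 2
Then p(t) = 0·L_0(t) + 12·L_1(t).
Expanding and collecting terms gives p(t) = 6t - 6.
Check: p(3) = 12. ✓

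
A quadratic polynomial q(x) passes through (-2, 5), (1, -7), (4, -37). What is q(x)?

Write q(x) = ax^2 + bx + c. Substituting each data point gives a linear system:
  4a - 2b + c = 5
  a + b + c = -7
  16a + 4b + c = -37
Solving the system yields a = -1, b = -5, c = -1.
So q(x) = -x² - 5x - 1.
Check: q(4) = -37. ✓

q(x) = -x^2 - 5x - 1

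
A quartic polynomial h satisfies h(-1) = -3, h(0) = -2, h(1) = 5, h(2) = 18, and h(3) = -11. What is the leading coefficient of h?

Write h(u) = au^4 + bu^3 + cu^2 + du + e. Substituting each data point gives a linear system:
  a - b + c - d + e = -3
  e = -2
  a + b + c + d + e = 5
  16a + 8b + 4c + 2d + e = 18
  81a + 27b + 9c + 3d + e = -11
Solving the system yields a = -2, b = 4, c = 5, d = 0, e = -2.
So h(u) = -2u^4 + 4u^3 + 5u^2 - 2.
The leading coefficient is -2.

-2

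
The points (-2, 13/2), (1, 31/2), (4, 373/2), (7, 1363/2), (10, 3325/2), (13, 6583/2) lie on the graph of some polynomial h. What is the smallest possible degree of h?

Forward differences of the values at t = -2, 1, 4, 7, 10, 13:
  h  : 13/2  31/2  373/2  1363/2  3325/2  6583/2
  Δ  : 9  171  495  981  1629
  Δ^2: 162  324  486  648
  Δ^3: 162  162  162
  Δ^4: 0  0
  Δ^5: 0
The third differences are constant (162) and nonzero, while all higher differences vanish, so the minimal degree is 3.

3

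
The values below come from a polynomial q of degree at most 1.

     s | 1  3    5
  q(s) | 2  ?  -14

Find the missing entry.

-6

The 2 known points determine the degree-1 polynomial uniquely.
Write q(s) = as + b. Substituting each data point gives a linear system:
  a + b = 2
  5a + b = -14
Solving the system yields a = -4, b = 6.
So q(s) = -4s + 6.
Then q(3) = -6.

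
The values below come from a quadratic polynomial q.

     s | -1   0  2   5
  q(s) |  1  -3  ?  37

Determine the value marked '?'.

The 3 known points determine the degree-2 polynomial uniquely.
Write q(s) = as^2 + bs + c. Substituting each data point gives a linear system:
  a - b + c = 1
  c = -3
  25a + 5b + c = 37
Solving the system yields a = 2, b = -2, c = -3.
So q(s) = 2s^2 - 2s - 3.
Then q(2) = 1.

1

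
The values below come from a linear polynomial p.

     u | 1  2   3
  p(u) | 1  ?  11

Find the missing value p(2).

On equispaced nodes a degree-1 polynomial has vanishing second forward difference, so
  p(1) - 2·p(2) + p(3) = 0.
Substituting the known values and solving for p(2):
  -2·p(2) = -12
  p(2) = 6.

6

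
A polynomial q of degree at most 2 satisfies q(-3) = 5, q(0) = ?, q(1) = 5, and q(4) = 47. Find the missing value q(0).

The 3 known points determine the degree-2 polynomial uniquely.
Write q(t) = at^2 + bt + c. Substituting each data point gives a linear system:
  9a - 3b + c = 5
  a + b + c = 5
  16a + 4b + c = 47
Solving the system yields a = 2, b = 4, c = -1.
So q(t) = 2t^2 + 4t - 1.
Then q(0) = -1.

-1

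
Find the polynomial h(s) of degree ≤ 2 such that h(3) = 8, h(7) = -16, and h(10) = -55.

h(s) = -s^2 + 4s + 5

Using the Lagrange interpolation formula with nodes 3, 7, 10:
  L_0(s) = (s - 7)(s - 10) / 28
  L_1(s) = (s - 3)(s - 10) / -12
  L_2(s) = (s - 3)(s - 7) / 21
Then h(s) = 8·L_0(s) - 16·L_1(s) - 55·L_2(s).
Expanding and collecting terms gives h(s) = -s^2 + 4s + 5.
Check: h(3) = 8. ✓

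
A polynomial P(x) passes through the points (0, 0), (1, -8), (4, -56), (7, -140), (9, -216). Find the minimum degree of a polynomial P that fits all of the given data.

Divided differences on the nodes 0, 1, 4, 7, 9:
  order 0: 0  -8  -56  -140  -216
  order 1: -8  -16  -28  -38
  order 2: -2  -2  -2
  order 3: 0  0
  order 4: 0
The order-2 divided differences are all -2 (nonzero) and every higher order vanishes, so the data lies on a polynomial of degree exactly 2.

2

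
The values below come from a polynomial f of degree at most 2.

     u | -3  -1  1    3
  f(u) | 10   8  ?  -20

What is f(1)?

On equispaced nodes a degree-2 polynomial has vanishing third forward difference, so
  - f(-3) + 3·f(-1) - 3·f(1) + f(3) = 0.
Substituting the known values and solving for f(1):
  -3·f(1) = 6
  f(1) = -2.

-2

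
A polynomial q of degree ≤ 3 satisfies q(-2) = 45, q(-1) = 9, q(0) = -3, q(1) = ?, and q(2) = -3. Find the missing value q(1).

-3

On equispaced nodes a degree-3 polynomial has vanishing fourth forward difference, so
  q(-2) - 4·q(-1) + 6·q(0) - 4·q(1) + q(2) = 0.
Substituting the known values and solving for q(1):
  -4·q(1) = 12
  q(1) = -3.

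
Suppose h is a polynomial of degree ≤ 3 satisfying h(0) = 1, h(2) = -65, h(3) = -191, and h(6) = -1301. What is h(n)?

Write h(n) = an^3 + bn^2 + cn + d. Substituting each data point gives a linear system:
  d = 1
  8a + 4b + 2c + d = -65
  27a + 9b + 3c + d = -191
  216a + 36b + 6c + d = -1301
Solving the system yields a = -5, b = -6, c = -1, d = 1.
So h(n) = -5n^3 - 6n^2 - n + 1.
Check: h(0) = 1. ✓

h(n) = -5n^3 - 6n^2 - n + 1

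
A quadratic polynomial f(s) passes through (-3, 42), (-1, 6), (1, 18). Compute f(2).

Using the Lagrange interpolation formula with nodes -3, -1, 1:
  L_0(s) = (s + 1)(s - 1) / 8
  L_1(s) = (s + 3)(s - 1) / -4
  L_2(s) = (s + 3)(s + 1) / 8
Then f(s) = 42·L_0(s) + 6·L_1(s) + 18·L_2(s).
Expanding and collecting terms gives f(s) = 6s² + 6s + 6.
Evaluating at s = 2: f(2) = 42.

42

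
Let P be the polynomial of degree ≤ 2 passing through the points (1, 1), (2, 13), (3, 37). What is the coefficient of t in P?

Write P(t) = at^2 + bt + c. Substituting each data point gives a linear system:
  a + b + c = 1
  4a + 2b + c = 13
  9a + 3b + c = 37
Solving the system yields a = 6, b = -6, c = 1.
So P(t) = 6t^2 - 6t + 1.
The coefficient of t is -6.

-6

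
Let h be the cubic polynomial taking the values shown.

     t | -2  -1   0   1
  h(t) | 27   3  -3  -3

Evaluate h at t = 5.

Using the Lagrange interpolation formula with nodes -2, -1, 0, 1:
  L_0(t) = (t + 1)t(t - 1) / -6
  L_1(t) = (t + 2)t(t - 1) / 2
  L_2(t) = (t + 2)(t + 1)(t - 1) / -2
  L_3(t) = (t + 2)(t + 1)t / 6
Then h(t) = 27·L_0(t) + 3·L_1(t) - 3·L_2(t) - 3·L_3(t).
Expanding and collecting terms gives h(t) = -2t^3 + 3t^2 - t - 3.
Evaluating at t = 5: h(5) = -183.

-183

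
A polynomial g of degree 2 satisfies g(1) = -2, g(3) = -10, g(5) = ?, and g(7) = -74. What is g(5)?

-34

On equispaced nodes a degree-2 polynomial has vanishing third forward difference, so
  - g(1) + 3·g(3) - 3·g(5) + g(7) = 0.
Substituting the known values and solving for g(5):
  -3·g(5) = 102
  g(5) = -34.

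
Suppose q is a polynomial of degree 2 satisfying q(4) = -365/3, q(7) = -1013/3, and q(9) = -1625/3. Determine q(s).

Write q(s) = as^2 + bs + c. Substituting each data point gives a linear system:
  16a + 4b + c = -365/3
  49a + 7b + c = -1013/3
  81a + 9b + c = -1625/3
Solving the system yields a = -6, b = -6, c = -5/3.
So q(s) = -6s² - 6s - 5/3.
Check: q(9) = -1625/3. ✓

q(s) = -6s^2 - 6s - 5/3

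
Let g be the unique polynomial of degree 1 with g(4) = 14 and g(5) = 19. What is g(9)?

Using the Lagrange interpolation formula with nodes 4, 5:
  L_0(u) = (u - 5) / -1
  L_1(u) = (u - 4) / 1
Then g(u) = 14·L_0(u) + 19·L_1(u).
Expanding and collecting terms gives g(u) = 5u - 6.
Evaluating at u = 9: g(9) = 39.

39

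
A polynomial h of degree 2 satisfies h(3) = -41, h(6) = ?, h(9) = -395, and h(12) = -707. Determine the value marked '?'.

On equispaced nodes a degree-2 polynomial has vanishing third forward difference, so
  - h(3) + 3·h(6) - 3·h(9) + h(12) = 0.
Substituting the known values and solving for h(6):
  3·h(6) = -519
  h(6) = -173.

-173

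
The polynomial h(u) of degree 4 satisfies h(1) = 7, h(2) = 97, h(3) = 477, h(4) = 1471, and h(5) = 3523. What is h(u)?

h(u) = 5u^4 + 4u^3 - 4u^2 - u + 3

Write h(u) = au^4 + bu^3 + cu^2 + du + e. Substituting each data point gives a linear system:
  a + b + c + d + e = 7
  16a + 8b + 4c + 2d + e = 97
  81a + 27b + 9c + 3d + e = 477
  256a + 64b + 16c + 4d + e = 1471
  625a + 125b + 25c + 5d + e = 3523
Solving the system yields a = 5, b = 4, c = -4, d = -1, e = 3.
So h(u) = 5u⁴ + 4u³ - 4u² - u + 3.
Check: h(4) = 1471. ✓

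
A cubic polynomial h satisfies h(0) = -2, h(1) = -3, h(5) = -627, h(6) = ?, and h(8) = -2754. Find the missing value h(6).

-1118

The 4 known points determine the degree-3 polynomial uniquely.
Write h(s) = as^3 + bs^2 + cs + d. Substituting each data point gives a linear system:
  d = -2
  a + b + c + d = -3
  125a + 25b + 5c + d = -627
  512a + 64b + 8c + d = -2754
Solving the system yields a = -6, b = 5, c = 0, d = -2.
So h(s) = -6s³ + 5s² - 2.
Then h(6) = -1118.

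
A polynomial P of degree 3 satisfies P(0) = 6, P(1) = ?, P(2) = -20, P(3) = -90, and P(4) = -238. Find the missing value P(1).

2

The 4 known points determine the degree-3 polynomial uniquely.
Write P(t) = at^3 + bt^2 + ct + d. Substituting each data point gives a linear system:
  d = 6
  8a + 4b + 2c + d = -20
  27a + 9b + 3c + d = -90
  64a + 16b + 4c + d = -238
Solving the system yields a = -5, b = 6, c = -5, d = 6.
So P(t) = -5t^3 + 6t^2 - 5t + 6.
Then P(1) = 2.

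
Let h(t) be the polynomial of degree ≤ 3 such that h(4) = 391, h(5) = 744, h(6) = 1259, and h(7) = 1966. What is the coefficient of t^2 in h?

6

Write h(t) = at^3 + bt^2 + ct + d. Substituting each data point gives a linear system:
  64a + 16b + 4c + d = 391
  125a + 25b + 5c + d = 744
  216a + 36b + 6c + d = 1259
  343a + 49b + 7c + d = 1966
Solving the system yields a = 5, b = 6, c = -6, d = -1.
So h(t) = 5t^3 + 6t^2 - 6t - 1.
The coefficient of t^2 is 6.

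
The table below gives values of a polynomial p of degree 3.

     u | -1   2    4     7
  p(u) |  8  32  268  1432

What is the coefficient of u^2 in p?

Write p(u) = au^3 + bu^2 + cu + d. Substituting each data point gives a linear system:
  -a + b - c + d = 8
  8a + 4b + 2c + d = 32
  64a + 16b + 4c + d = 268
  343a + 49b + 7c + d = 1432
Solving the system yields a = 4, b = 2, c = -6, d = 4.
So p(u) = 4u³ + 2u² - 6u + 4.
The coefficient of u^2 is 2.

2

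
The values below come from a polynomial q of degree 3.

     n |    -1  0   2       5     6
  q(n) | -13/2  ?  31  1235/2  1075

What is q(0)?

-5

The 4 known points determine the degree-3 polynomial uniquely.
Write q(n) = an^3 + bn^2 + cn + d. Substituting each data point gives a linear system:
  -a + b - c + d = -13/2
  8a + 4b + 2c + d = 31
  125a + 25b + 5c + d = 1235/2
  216a + 36b + 6c + d = 1075
Solving the system yields a = 5, b = 1/2, c = -3, d = -5.
So q(n) = 5n^3 + (1/2)n^2 - 3n - 5.
Then q(0) = -5.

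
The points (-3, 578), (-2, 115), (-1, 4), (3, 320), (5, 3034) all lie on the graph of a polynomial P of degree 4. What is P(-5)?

Using the Lagrange interpolation formula with nodes -3, -2, -1, 3, 5:
  L_0(u) = (u + 2)(u + 1)(u - 3)(u - 5) / 96
  L_1(u) = (u + 3)(u + 1)(u - 3)(u - 5) / -35
  L_2(u) = (u + 3)(u + 2)(u - 3)(u - 5) / 48
  L_3(u) = (u + 3)(u + 2)(u + 1)(u - 5) / -240
  L_4(u) = (u + 3)(u + 2)(u + 1)(u - 3) / 672
Then P(u) = 578·L_0(u) + 115·L_1(u) + 4·L_2(u) + 320·L_3(u) + 3034·L_4(u).
Expanding and collecting terms gives P(u) = 6u^4 - 5u^3 - 4u^2 + 2u - 1.
Evaluating at u = -5: P(-5) = 4264.

4264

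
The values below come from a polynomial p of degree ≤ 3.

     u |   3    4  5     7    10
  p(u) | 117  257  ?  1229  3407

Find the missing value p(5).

The 4 known points determine the degree-3 polynomial uniquely.
Write p(u) = au^3 + bu^2 + cu + d. Substituting each data point gives a linear system:
  27a + 9b + 3c + d = 117
  64a + 16b + 4c + d = 257
  343a + 49b + 7c + d = 1229
  1000a + 100b + 10c + d = 3407
Solving the system yields a = 3, b = 4, c = 1, d = -3.
So p(u) = 3u^3 + 4u^2 + u - 3.
Then p(5) = 477.

477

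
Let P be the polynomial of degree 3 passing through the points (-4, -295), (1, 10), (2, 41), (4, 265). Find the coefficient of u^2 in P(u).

Write P(u) = au^3 + bu^2 + cu + d. Substituting each data point gives a linear system:
  -64a + 16b - 4c + d = -295
  a + b + c + d = 10
  8a + 4b + 2c + d = 41
  64a + 16b + 4c + d = 265
Solving the system yields a = 4, b = -1, c = 6, d = 1.
So P(u) = 4u^3 - u^2 + 6u + 1.
The coefficient of u^2 is -1.

-1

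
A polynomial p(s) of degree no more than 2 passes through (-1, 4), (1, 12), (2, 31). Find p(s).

Write p(s) = as^2 + bs + c. Substituting each data point gives a linear system:
  a - b + c = 4
  a + b + c = 12
  4a + 2b + c = 31
Solving the system yields a = 5, b = 4, c = 3.
So p(s) = 5s^2 + 4s + 3.
Check: p(1) = 12. ✓

p(s) = 5s^2 + 4s + 3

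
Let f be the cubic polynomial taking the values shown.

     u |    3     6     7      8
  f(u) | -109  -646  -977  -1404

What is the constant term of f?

-4

Write f(u) = au^3 + bu^2 + cu + d. Substituting each data point gives a linear system:
  27a + 9b + 3c + d = -109
  216a + 36b + 6c + d = -646
  343a + 49b + 7c + d = -977
  512a + 64b + 8c + d = -1404
Solving the system yields a = -2, b = -6, c = 1, d = -4.
So f(u) = -2u³ - 6u² + u - 4.
The constant term is -4.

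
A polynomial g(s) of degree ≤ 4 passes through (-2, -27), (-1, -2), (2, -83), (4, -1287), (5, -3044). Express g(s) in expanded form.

g(s) = -4s^4 - 5s^3 + 2s^2 + 6s + 1

Write g(s) = as^4 + bs^3 + cs^2 + ds + e. Substituting each data point gives a linear system:
  16a - 8b + 4c - 2d + e = -27
  a - b + c - d + e = -2
  16a + 8b + 4c + 2d + e = -83
  256a + 64b + 16c + 4d + e = -1287
  625a + 125b + 25c + 5d + e = -3044
Solving the system yields a = -4, b = -5, c = 2, d = 6, e = 1.
So g(s) = -4s⁴ - 5s³ + 2s² + 6s + 1.
Check: g(4) = -1287. ✓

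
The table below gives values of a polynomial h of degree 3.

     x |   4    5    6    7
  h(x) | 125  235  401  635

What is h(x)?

h(x) = 2x^3 - 2x^2 + 6x + 5

Write h(x) = ax^3 + bx^2 + cx + d. Substituting each data point gives a linear system:
  64a + 16b + 4c + d = 125
  125a + 25b + 5c + d = 235
  216a + 36b + 6c + d = 401
  343a + 49b + 7c + d = 635
Solving the system yields a = 2, b = -2, c = 6, d = 5.
So h(x) = 2x^3 - 2x^2 + 6x + 5.
Check: h(5) = 235. ✓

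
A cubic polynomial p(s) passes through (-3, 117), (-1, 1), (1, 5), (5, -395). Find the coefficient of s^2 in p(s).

Write p(s) = as^3 + bs^2 + cs + d. Substituting each data point gives a linear system:
  -27a + 9b - 3c + d = 117
  -a + b - c + d = 1
  a + b + c + d = 5
  125a + 25b + 5c + d = -395
Solving the system yields a = -4, b = 3, c = 6, d = 0.
So p(s) = -4s^3 + 3s^2 + 6s.
The coefficient of s^2 is 3.

3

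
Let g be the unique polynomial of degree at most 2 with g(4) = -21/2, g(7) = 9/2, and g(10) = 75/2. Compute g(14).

219/2

Using the Lagrange interpolation formula with nodes 4, 7, 10:
  L_0(u) = (u - 7)(u - 10) / 18
  L_1(u) = (u - 4)(u - 10) / -9
  L_2(u) = (u - 4)(u - 7) / 18
Then g(u) = -21/2·L_0(u) + 9/2·L_1(u) + 75/2·L_2(u).
Expanding and collecting terms gives g(u) = u² - 6u - 5/2.
Evaluating at u = 14: g(14) = 219/2.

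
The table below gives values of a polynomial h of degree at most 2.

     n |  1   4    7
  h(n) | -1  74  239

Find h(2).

14

Forward differences of the values at n = 1, 4, 7:
  h  : -1  74  239
  Δ  : 75  165
  Δ^2: 90
The second differences are constant, confirming degree 2.
Interpolating (Newton forward form) and evaluating at n = 2 gives h(2) = 14.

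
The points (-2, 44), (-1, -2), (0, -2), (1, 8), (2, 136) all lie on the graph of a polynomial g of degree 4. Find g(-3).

316

Forward differences of the values at n = -2, -1, 0, 1, 2:
  g  : 44  -2  -2  8  136
  Δ  : -46  0  10  128
  Δ^2: 46  10  118
  Δ^3: -36  108
  Δ^4: 144
The fourth differences are constant, confirming degree 4.
Interpolating (Newton forward form) and evaluating at n = -3 gives g(-3) = 316.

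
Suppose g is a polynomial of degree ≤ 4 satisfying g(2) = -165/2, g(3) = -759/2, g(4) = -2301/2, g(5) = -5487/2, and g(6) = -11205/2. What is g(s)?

g(s) = -4s^4 - 2s^3 + s^2 - 4s + 3/2

Write g(s) = as^4 + bs^3 + cs^2 + ds + e. Substituting each data point gives a linear system:
  16a + 8b + 4c + 2d + e = -165/2
  81a + 27b + 9c + 3d + e = -759/2
  256a + 64b + 16c + 4d + e = -2301/2
  625a + 125b + 25c + 5d + e = -5487/2
  1296a + 216b + 36c + 6d + e = -11205/2
Solving the system yields a = -4, b = -2, c = 1, d = -4, e = 3/2.
So g(s) = -4s^4 - 2s^3 + s^2 - 4s + 3/2.
Check: g(4) = -2301/2. ✓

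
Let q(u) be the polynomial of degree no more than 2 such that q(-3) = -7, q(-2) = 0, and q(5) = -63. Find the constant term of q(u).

2

Write q(u) = au^2 + bu + c. Substituting each data point gives a linear system:
  9a - 3b + c = -7
  4a - 2b + c = 0
  25a + 5b + c = -63
Solving the system yields a = -2, b = -3, c = 2.
So q(u) = -2u^2 - 3u + 2.
The constant term is 2.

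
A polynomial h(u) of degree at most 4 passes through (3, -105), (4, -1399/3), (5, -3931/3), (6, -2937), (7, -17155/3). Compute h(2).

5/3

Write h(u) = au^4 + bu^3 + cu^2 + du + e. Substituting each data point gives a linear system:
  81a + 27b + 9c + 3d + e = -105
  256a + 64b + 16c + 4d + e = -1399/3
  625a + 125b + 25c + 5d + e = -3931/3
  1296a + 216b + 36c + 6d + e = -2937
  2401a + 343b + 49c + 7d + e = -17155/3
Solving the system yields a = -3, b = 4, c = 5/3, d = 4, e = 3.
So h(u) = -3u⁴ + 4u³ + (5/3)u² + 4u + 3.
Then h(2) = 5/3.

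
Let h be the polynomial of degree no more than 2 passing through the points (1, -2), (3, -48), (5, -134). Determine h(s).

Write h(s) = as^2 + bs + c. Substituting each data point gives a linear system:
  a + b + c = -2
  9a + 3b + c = -48
  25a + 5b + c = -134
Solving the system yields a = -5, b = -3, c = 6.
So h(s) = -5s^2 - 3s + 6.
Check: h(3) = -48. ✓

h(s) = -5s^2 - 3s + 6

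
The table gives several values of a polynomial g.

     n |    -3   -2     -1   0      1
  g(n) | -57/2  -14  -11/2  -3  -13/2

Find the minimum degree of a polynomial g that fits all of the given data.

2

Forward differences of the values at n = -3, -2, -1, 0, 1:
  g  : -57/2  -14  -11/2  -3  -13/2
  Δ  : 29/2  17/2  5/2  -7/2
  Δ^2: -6  -6  -6
  Δ^3: 0  0
  Δ^4: 0
The second differences are constant (-6) and nonzero, while all higher differences vanish, so the minimal degree is 2.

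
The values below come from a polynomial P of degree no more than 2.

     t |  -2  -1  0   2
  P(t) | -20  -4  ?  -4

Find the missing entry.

4

The 3 known points determine the degree-2 polynomial uniquely.
Write P(t) = at^2 + bt + c. Substituting each data point gives a linear system:
  4a - 2b + c = -20
  a - b + c = -4
  4a + 2b + c = -4
Solving the system yields a = -4, b = 4, c = 4.
So P(t) = -4t^2 + 4t + 4.
Then P(0) = 4.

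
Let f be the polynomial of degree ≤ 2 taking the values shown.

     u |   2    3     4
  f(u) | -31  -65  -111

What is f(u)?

f(u) = -6u^2 - 4u + 1

Using the Lagrange interpolation formula with nodes 2, 3, 4:
  L_0(u) = (u - 3)(u - 4) / 2
  L_1(u) = (u - 2)(u - 4) / -1
  L_2(u) = (u - 2)(u - 3) / 2
Then f(u) = -31·L_0(u) - 65·L_1(u) - 111·L_2(u).
Expanding and collecting terms gives f(u) = -6u² - 4u + 1.
Check: f(4) = -111. ✓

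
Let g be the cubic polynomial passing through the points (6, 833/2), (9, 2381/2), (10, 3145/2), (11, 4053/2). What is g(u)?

Using the Lagrange interpolation formula with nodes 6, 9, 10, 11:
  L_0(u) = (u - 9)(u - 10)(u - 11) / -60
  L_1(u) = (u - 6)(u - 10)(u - 11) / 6
  L_2(u) = (u - 6)(u - 9)(u - 11) / -4
  L_3(u) = (u - 6)(u - 9)(u - 10) / 10
Then g(u) = 833/2·L_0(u) + 2381/2·L_1(u) + 3145/2·L_2(u) + 4053/2·L_3(u).
Expanding and collecting terms gives g(u) = u^3 + 6u^2 - 3u + 5/2.
Check: g(6) = 833/2. ✓

g(u) = u^3 + 6u^2 - 3u + 5/2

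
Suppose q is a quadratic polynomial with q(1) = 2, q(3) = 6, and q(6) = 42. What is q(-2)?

26

Write q(u) = au^2 + bu + c. Substituting each data point gives a linear system:
  a + b + c = 2
  9a + 3b + c = 6
  36a + 6b + c = 42
Solving the system yields a = 2, b = -6, c = 6.
So q(u) = 2u^2 - 6u + 6.
Then q(-2) = 26.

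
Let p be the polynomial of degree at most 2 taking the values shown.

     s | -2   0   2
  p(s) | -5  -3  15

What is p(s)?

p(s) = 2s^2 + 5s - 3

Using the Lagrange interpolation formula with nodes -2, 0, 2:
  L_0(s) = s(s - 2) / 8
  L_1(s) = (s + 2)(s - 2) / -4
  L_2(s) = (s + 2)s / 8
Then p(s) = -5·L_0(s) - 3·L_1(s) + 15·L_2(s).
Expanding and collecting terms gives p(s) = 2s^2 + 5s - 3.
Check: p(-2) = -5. ✓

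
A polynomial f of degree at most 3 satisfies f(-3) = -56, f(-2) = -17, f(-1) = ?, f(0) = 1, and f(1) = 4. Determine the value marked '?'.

The 4 known points determine the degree-3 polynomial uniquely.
Write f(t) = at^3 + bt^2 + ct + d. Substituting each data point gives a linear system:
  -27a + 9b - 3c + d = -56
  -8a + 4b - 2c + d = -17
  d = 1
  a + b + c + d = 4
Solving the system yields a = 2, b = 0, c = 1, d = 1.
So f(t) = 2t³ + t + 1.
Then f(-1) = -2.

-2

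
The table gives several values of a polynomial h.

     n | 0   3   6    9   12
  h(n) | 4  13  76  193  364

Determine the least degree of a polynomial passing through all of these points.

2

Forward differences of the values at n = 0, 3, 6, 9, 12:
  h  : 4  13  76  193  364
  Δ  : 9  63  117  171
  Δ^2: 54  54  54
  Δ^3: 0  0
  Δ^4: 0
The second differences are constant (54) and nonzero, while all higher differences vanish, so the minimal degree is 2.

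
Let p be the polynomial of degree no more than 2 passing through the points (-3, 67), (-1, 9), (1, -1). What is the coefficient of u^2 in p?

Write p(u) = au^2 + bu + c. Substituting each data point gives a linear system:
  9a - 3b + c = 67
  a - b + c = 9
  a + b + c = -1
Solving the system yields a = 6, b = -5, c = -2.
So p(u) = 6u^2 - 5u - 2.
The leading coefficient is 6.

6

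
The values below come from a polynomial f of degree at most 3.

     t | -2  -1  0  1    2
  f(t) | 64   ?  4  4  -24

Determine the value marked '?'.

On equispaced nodes a degree-3 polynomial has vanishing fourth forward difference, so
  f(-2) - 4·f(-1) + 6·f(0) - 4·f(1) + f(2) = 0.
Substituting the known values and solving for f(-1):
  -4·f(-1) = -48
  f(-1) = 12.

12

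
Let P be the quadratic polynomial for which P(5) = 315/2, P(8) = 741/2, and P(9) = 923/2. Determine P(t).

Write P(t) = at^2 + bt + c. Substituting each data point gives a linear system:
  25a + 5b + c = 315/2
  64a + 8b + c = 741/2
  81a + 9b + c = 923/2
Solving the system yields a = 5, b = 6, c = 5/2.
So P(t) = 5t^2 + 6t + 5/2.
Check: P(9) = 923/2. ✓

P(t) = 5t^2 + 6t + 5/2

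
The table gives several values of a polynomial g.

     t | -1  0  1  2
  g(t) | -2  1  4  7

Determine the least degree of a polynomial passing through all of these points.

1

Forward differences of the values at t = -1, 0, 1, 2:
  g  : -2  1  4  7
  Δ  : 3  3  3
  Δ^2: 0  0
  Δ^3: 0
The first differences are constant (3) and nonzero, while all higher differences vanish, so the minimal degree is 1.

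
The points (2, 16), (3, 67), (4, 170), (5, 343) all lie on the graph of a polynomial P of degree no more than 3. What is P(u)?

P(u) = 3u^3 - u^2 - u - 2

Write P(u) = au^3 + bu^2 + cu + d. Substituting each data point gives a linear system:
  8a + 4b + 2c + d = 16
  27a + 9b + 3c + d = 67
  64a + 16b + 4c + d = 170
  125a + 25b + 5c + d = 343
Solving the system yields a = 3, b = -1, c = -1, d = -2.
So P(u) = 3u^3 - u^2 - u - 2.
Check: P(5) = 343. ✓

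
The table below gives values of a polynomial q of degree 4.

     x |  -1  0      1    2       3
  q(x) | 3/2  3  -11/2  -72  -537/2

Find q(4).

Using the Lagrange interpolation formula with nodes -1, 0, 1, 2, 3:
  L_0(x) = x(x - 1)(x - 2)(x - 3) / 24
  L_1(x) = (x + 1)(x - 1)(x - 2)(x - 3) / -6
  L_2(x) = (x + 1)x(x - 2)(x - 3) / 4
  L_3(x) = (x + 1)x(x - 1)(x - 3) / -6
  L_4(x) = (x + 1)x(x - 1)(x - 2) / 24
Then q(x) = 3/2·L_0(x) + 3·L_1(x) - 11/2·L_2(x) - 72·L_3(x) - 537/2·L_4(x).
Expanding and collecting terms gives q(x) = -x⁴ - 6x³ - 4x² + (5/2)x + 3.
Evaluating at x = 4: q(4) = -691.

-691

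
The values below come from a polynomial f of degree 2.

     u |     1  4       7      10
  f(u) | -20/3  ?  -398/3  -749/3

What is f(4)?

-155/3

On equispaced nodes a degree-2 polynomial has vanishing third forward difference, so
  - f(1) + 3·f(4) - 3·f(7) + f(10) = 0.
Substituting the known values and solving for f(4):
  3·f(4) = -155
  f(4) = -155/3.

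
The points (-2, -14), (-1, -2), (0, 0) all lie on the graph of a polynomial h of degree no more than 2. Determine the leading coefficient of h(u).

-5

Write h(u) = au^2 + bu + c. Substituting each data point gives a linear system:
  4a - 2b + c = -14
  a - b + c = -2
  c = 0
Solving the system yields a = -5, b = -3, c = 0.
So h(u) = -5u^2 - 3u.
The leading coefficient is -5.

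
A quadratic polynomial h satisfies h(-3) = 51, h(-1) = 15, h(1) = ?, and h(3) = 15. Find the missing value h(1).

3

On equispaced nodes a degree-2 polynomial has vanishing third forward difference, so
  - h(-3) + 3·h(-1) - 3·h(1) + h(3) = 0.
Substituting the known values and solving for h(1):
  -3·h(1) = -9
  h(1) = 3.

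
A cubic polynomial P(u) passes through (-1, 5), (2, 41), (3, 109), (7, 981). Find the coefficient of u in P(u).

0

Write P(u) = au^3 + bu^2 + cu + d. Substituting each data point gives a linear system:
  -a + b - c + d = 5
  8a + 4b + 2c + d = 41
  27a + 9b + 3c + d = 109
  343a + 49b + 7c + d = 981
Solving the system yields a = 2, b = 6, c = 0, d = 1.
So P(u) = 2u^3 + 6u^2 + 1.
The coefficient of u is 0.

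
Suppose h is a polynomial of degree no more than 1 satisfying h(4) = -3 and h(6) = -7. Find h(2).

1

Using the Lagrange interpolation formula with nodes 4, 6:
  L_0(n) = (n - 6) / -2
  L_1(n) = (n - 4) / 2
Then h(n) = -3·L_0(n) - 7·L_1(n).
Expanding and collecting terms gives h(n) = -2n + 5.
Evaluating at n = 2: h(2) = 1.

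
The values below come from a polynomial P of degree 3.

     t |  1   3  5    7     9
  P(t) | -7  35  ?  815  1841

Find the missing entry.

The 4 known points determine the degree-3 polynomial uniquely.
Write P(t) = at^3 + bt^2 + ct + d. Substituting each data point gives a linear system:
  a + b + c + d = -7
  27a + 9b + 3c + d = 35
  343a + 49b + 7c + d = 815
  729a + 81b + 9c + d = 1841
Solving the system yields a = 3, b = -4, c = -2, d = -4.
So P(t) = 3t³ - 4t² - 2t - 4.
Then P(5) = 261.

261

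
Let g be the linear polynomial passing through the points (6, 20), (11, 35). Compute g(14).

Write g(s) = as + b. Substituting each data point gives a linear system:
  6a + b = 20
  11a + b = 35
Solving the system yields a = 3, b = 2.
So g(s) = 3s + 2.
Then g(14) = 44.

44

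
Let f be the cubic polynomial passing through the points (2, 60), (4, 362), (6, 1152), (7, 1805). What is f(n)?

f(n) = 5n^3 + n^2 + 5n + 6

Write f(n) = an^3 + bn^2 + cn + d. Substituting each data point gives a linear system:
  8a + 4b + 2c + d = 60
  64a + 16b + 4c + d = 362
  216a + 36b + 6c + d = 1152
  343a + 49b + 7c + d = 1805
Solving the system yields a = 5, b = 1, c = 5, d = 6.
So f(n) = 5n³ + n² + 5n + 6.
Check: f(7) = 1805. ✓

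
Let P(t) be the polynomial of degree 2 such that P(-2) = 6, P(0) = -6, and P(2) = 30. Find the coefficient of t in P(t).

6

Write P(t) = at^2 + bt + c. Substituting each data point gives a linear system:
  4a - 2b + c = 6
  c = -6
  4a + 2b + c = 30
Solving the system yields a = 6, b = 6, c = -6.
So P(t) = 6t² + 6t - 6.
The coefficient of t is 6.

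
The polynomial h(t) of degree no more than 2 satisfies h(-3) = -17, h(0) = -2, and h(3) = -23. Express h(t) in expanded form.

h(t) = -2t^2 - t - 2

Write h(t) = at^2 + bt + c. Substituting each data point gives a linear system:
  9a - 3b + c = -17
  c = -2
  9a + 3b + c = -23
Solving the system yields a = -2, b = -1, c = -2.
So h(t) = -2t² - t - 2.
Check: h(-3) = -17. ✓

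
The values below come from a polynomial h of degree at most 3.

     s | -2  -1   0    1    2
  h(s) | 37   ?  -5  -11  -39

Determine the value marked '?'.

On equispaced nodes a degree-3 polynomial has vanishing fourth forward difference, so
  h(-2) - 4·h(-1) + 6·h(0) - 4·h(1) + h(2) = 0.
Substituting the known values and solving for h(-1):
  -4·h(-1) = -12
  h(-1) = 3.

3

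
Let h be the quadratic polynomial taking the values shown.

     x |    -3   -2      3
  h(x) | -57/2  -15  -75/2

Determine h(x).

Write h(x) = ax^2 + bx + c. Substituting each data point gives a linear system:
  9a - 3b + c = -57/2
  4a - 2b + c = -15
  9a + 3b + c = -75/2
Solving the system yields a = -3, b = -3/2, c = -6.
So h(x) = -3x² - (3/2)x - 6.
Check: h(3) = -75/2. ✓

h(x) = -3x^2 - (3/2)x - 6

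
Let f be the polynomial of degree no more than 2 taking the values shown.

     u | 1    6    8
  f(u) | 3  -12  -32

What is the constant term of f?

0

Write f(u) = au^2 + bu + c. Substituting each data point gives a linear system:
  a + b + c = 3
  36a + 6b + c = -12
  64a + 8b + c = -32
Solving the system yields a = -1, b = 4, c = 0.
So f(u) = -u² + 4u.
The constant term is 0.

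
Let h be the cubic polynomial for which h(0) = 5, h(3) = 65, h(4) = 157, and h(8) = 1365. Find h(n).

h(n) = 3n^3 - 3n^2 + 2n + 5

Using the Lagrange interpolation formula with nodes 0, 3, 4, 8:
  L_0(n) = (n - 3)(n - 4)(n - 8) / -96
  L_1(n) = n(n - 4)(n - 8) / 15
  L_2(n) = n(n - 3)(n - 8) / -16
  L_3(n) = n(n - 3)(n - 4) / 160
Then h(n) = 5·L_0(n) + 65·L_1(n) + 157·L_2(n) + 1365·L_3(n).
Expanding and collecting terms gives h(n) = 3n^3 - 3n^2 + 2n + 5.
Check: h(4) = 157. ✓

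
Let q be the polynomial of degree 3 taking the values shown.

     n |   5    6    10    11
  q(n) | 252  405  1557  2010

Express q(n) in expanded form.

q(n) = n^3 + 6n^2 - 4n - 3

Using the Lagrange interpolation formula with nodes 5, 6, 10, 11:
  L_0(n) = (n - 6)(n - 10)(n - 11) / -30
  L_1(n) = (n - 5)(n - 10)(n - 11) / 20
  L_2(n) = (n - 5)(n - 6)(n - 11) / -20
  L_3(n) = (n - 5)(n - 6)(n - 10) / 30
Then q(n) = 252·L_0(n) + 405·L_1(n) + 1557·L_2(n) + 2010·L_3(n).
Expanding and collecting terms gives q(n) = n³ + 6n² - 4n - 3.
Check: q(10) = 1557. ✓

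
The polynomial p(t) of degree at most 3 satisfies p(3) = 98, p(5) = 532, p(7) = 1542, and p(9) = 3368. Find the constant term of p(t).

2

Write p(t) = at^3 + bt^2 + ct + d. Substituting each data point gives a linear system:
  27a + 9b + 3c + d = 98
  125a + 25b + 5c + d = 532
  343a + 49b + 7c + d = 1542
  729a + 81b + 9c + d = 3368
Solving the system yields a = 5, b = -3, c = -4, d = 2.
So p(t) = 5t^3 - 3t^2 - 4t + 2.
The constant term is 2.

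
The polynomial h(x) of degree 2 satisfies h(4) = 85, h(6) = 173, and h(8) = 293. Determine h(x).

Write h(x) = ax^2 + bx + c. Substituting each data point gives a linear system:
  16a + 4b + c = 85
  36a + 6b + c = 173
  64a + 8b + c = 293
Solving the system yields a = 4, b = 4, c = 5.
So h(x) = 4x^2 + 4x + 5.
Check: h(8) = 293. ✓

h(x) = 4x^2 + 4x + 5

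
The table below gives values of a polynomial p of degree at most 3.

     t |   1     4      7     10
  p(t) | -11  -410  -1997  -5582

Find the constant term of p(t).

-2

Write p(t) = at^3 + bt^2 + ct + d. Substituting each data point gives a linear system:
  a + b + c + d = -11
  64a + 16b + 4c + d = -410
  343a + 49b + 7c + d = -1997
  1000a + 100b + 10c + d = -5582
Solving the system yields a = -5, b = -6, c = 2, d = -2.
So p(t) = -5t³ - 6t² + 2t - 2.
The constant term is -2.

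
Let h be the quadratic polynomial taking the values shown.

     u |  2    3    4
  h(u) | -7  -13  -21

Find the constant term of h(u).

Write h(u) = au^2 + bu + c. Substituting each data point gives a linear system:
  4a + 2b + c = -7
  9a + 3b + c = -13
  16a + 4b + c = -21
Solving the system yields a = -1, b = -1, c = -1.
So h(u) = -u^2 - u - 1.
The constant term is -1.

-1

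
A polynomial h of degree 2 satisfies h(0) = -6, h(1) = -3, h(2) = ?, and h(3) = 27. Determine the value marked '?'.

8

On equispaced nodes a degree-2 polynomial has vanishing third forward difference, so
  - h(0) + 3·h(1) - 3·h(2) + h(3) = 0.
Substituting the known values and solving for h(2):
  -3·h(2) = -24
  h(2) = 8.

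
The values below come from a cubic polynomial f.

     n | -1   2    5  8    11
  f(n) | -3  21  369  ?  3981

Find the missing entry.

On equispaced nodes a degree-3 polynomial has vanishing fourth forward difference, so
  f(-1) - 4·f(2) + 6·f(5) - 4·f(8) + f(11) = 0.
Substituting the known values and solving for f(8):
  -4·f(8) = -6108
  f(8) = 1527.

1527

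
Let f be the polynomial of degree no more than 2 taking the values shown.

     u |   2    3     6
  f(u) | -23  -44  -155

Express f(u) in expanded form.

f(u) = -4u^2 - u - 5

Write f(u) = au^2 + bu + c. Substituting each data point gives a linear system:
  4a + 2b + c = -23
  9a + 3b + c = -44
  36a + 6b + c = -155
Solving the system yields a = -4, b = -1, c = -5.
So f(u) = -4u^2 - u - 5.
Check: f(3) = -44. ✓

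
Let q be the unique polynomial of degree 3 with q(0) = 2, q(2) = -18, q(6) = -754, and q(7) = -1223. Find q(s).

Using the Lagrange interpolation formula with nodes 0, 2, 6, 7:
  L_0(s) = (s - 2)(s - 6)(s - 7) / -84
  L_1(s) = s(s - 6)(s - 7) / 40
  L_2(s) = s(s - 2)(s - 7) / -24
  L_3(s) = s(s - 2)(s - 6) / 35
Then q(s) = 2·L_0(s) - 18·L_1(s) - 754·L_2(s) - 1223·L_3(s).
Expanding and collecting terms gives q(s) = -4s^3 + 3s^2 + 2.
Check: q(7) = -1223. ✓

q(s) = -4s^3 + 3s^2 + 2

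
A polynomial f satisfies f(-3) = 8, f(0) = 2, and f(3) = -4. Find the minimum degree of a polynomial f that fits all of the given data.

1

Forward differences of the values at x = -3, 0, 3:
  f  : 8  2  -4
  Δ  : -6  -6
  Δ^2: 0
The first differences are constant (-6) and nonzero, while all higher differences vanish, so the minimal degree is 1.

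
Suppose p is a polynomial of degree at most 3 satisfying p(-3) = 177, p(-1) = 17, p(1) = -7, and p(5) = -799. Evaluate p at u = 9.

Using the Lagrange interpolation formula with nodes -3, -1, 1, 5:
  L_0(u) = (u + 1)(u - 1)(u - 5) / -64
  L_1(u) = (u + 3)(u - 1)(u - 5) / 24
  L_2(u) = (u + 3)(u + 1)(u - 5) / -32
  L_3(u) = (u + 3)(u + 1)(u - 1) / 192
Then p(u) = 177·L_0(u) + 17·L_1(u) - 7·L_2(u) - 799·L_3(u).
Expanding and collecting terms gives p(u) = -6u^3 - u^2 - 6u + 6.
Evaluating at u = 9: p(9) = -4503.

-4503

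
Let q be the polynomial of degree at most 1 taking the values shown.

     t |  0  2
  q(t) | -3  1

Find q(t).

q(t) = 2t - 3

Using the Lagrange interpolation formula with nodes 0, 2:
  L_0(t) = (t - 2) / -2
  L_1(t) = t / 2
Then q(t) = -3·L_0(t) + 1·L_1(t).
Expanding and collecting terms gives q(t) = 2t - 3.
Check: q(0) = -3. ✓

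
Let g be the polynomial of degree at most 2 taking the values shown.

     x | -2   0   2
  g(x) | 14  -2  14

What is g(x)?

g(x) = 4x^2 - 2

Write g(x) = ax^2 + bx + c. Substituting each data point gives a linear system:
  4a - 2b + c = 14
  c = -2
  4a + 2b + c = 14
Solving the system yields a = 4, b = 0, c = -2.
So g(x) = 4x² - 2.
Check: g(0) = -2. ✓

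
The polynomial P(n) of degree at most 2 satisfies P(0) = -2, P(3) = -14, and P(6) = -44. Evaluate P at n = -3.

Forward differences of the values at n = 0, 3, 6:
  P  : -2  -14  -44
  Δ  : -12  -30
  Δ^2: -18
The second differences are constant, confirming degree 2.
Interpolating (Newton forward form) and evaluating at n = -3 gives P(-3) = -8.

-8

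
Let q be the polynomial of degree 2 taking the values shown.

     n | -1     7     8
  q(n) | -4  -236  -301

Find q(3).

Using the Lagrange interpolation formula with nodes -1, 7, 8:
  L_0(n) = (n - 7)(n - 8) / 72
  L_1(n) = (n + 1)(n - 8) / -8
  L_2(n) = (n + 1)(n - 7) / 9
Then q(n) = -4·L_0(n) - 236·L_1(n) - 301·L_2(n).
Expanding and collecting terms gives q(n) = -4n^2 - 5n - 5.
Evaluating at n = 3: q(3) = -56.

-56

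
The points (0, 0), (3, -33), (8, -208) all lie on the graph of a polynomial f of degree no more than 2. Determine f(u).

f(u) = -3u^2 - 2u

Write f(u) = au^2 + bu + c. Substituting each data point gives a linear system:
  c = 0
  9a + 3b + c = -33
  64a + 8b + c = -208
Solving the system yields a = -3, b = -2, c = 0.
So f(u) = -3u^2 - 2u.
Check: f(8) = -208. ✓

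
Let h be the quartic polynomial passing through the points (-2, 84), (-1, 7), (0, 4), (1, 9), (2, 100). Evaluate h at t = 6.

7924

Forward differences of the values at t = -2, -1, 0, 1, 2:
  h  : 84  7  4  9  100
  Δ  : -77  -3  5  91
  Δ^2: 74  8  86
  Δ^3: -66  78
  Δ^4: 144
The fourth differences are constant, confirming degree 4.
Interpolating (Newton forward form) and evaluating at t = 6 gives h(6) = 7924.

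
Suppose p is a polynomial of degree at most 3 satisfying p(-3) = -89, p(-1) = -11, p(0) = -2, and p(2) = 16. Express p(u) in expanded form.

p(u) = 2u^3 - 2u^2 + 5u - 2

Write p(u) = au^3 + bu^2 + cu + d. Substituting each data point gives a linear system:
  -27a + 9b - 3c + d = -89
  -a + b - c + d = -11
  d = -2
  8a + 4b + 2c + d = 16
Solving the system yields a = 2, b = -2, c = 5, d = -2.
So p(u) = 2u³ - 2u² + 5u - 2.
Check: p(0) = -2. ✓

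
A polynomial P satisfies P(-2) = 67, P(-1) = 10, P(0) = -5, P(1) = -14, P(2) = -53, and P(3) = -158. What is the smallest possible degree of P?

3

Forward differences of the values at x = -2, -1, 0, 1, 2, 3:
  P  : 67  10  -5  -14  -53  -158
  Δ  : -57  -15  -9  -39  -105
  Δ^2: 42  6  -30  -66
  Δ^3: -36  -36  -36
  Δ^4: 0  0
  Δ^5: 0
The third differences are constant (-36) and nonzero, while all higher differences vanish, so the minimal degree is 3.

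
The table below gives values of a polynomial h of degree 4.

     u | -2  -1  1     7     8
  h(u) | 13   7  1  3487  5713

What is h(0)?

Using the Lagrange interpolation formula with nodes -2, -1, 1, 7, 8:
  L_0(u) = (u + 1)(u - 1)(u - 7)(u - 8) / 270
  L_1(u) = (u + 2)(u - 1)(u - 7)(u - 8) / -144
  L_2(u) = (u + 2)(u + 1)(u - 7)(u - 8) / 252
  L_3(u) = (u + 2)(u + 1)(u - 1)(u - 8) / -432
  L_4(u) = (u + 2)(u + 1)(u - 1)(u - 7) / 630
Then h(u) = 13·L_0(u) + 7·L_1(u) + 1·L_2(u) + 3487·L_3(u) + 5713·L_4(u).
Expanding and collecting terms gives h(u) = u⁴ + 3u³ + 2u² - 6u + 1.
Evaluating at u = 0: h(0) = 1.

1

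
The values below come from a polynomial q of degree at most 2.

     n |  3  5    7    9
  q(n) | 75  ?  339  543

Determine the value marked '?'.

The 3 known points determine the degree-2 polynomial uniquely.
Write q(n) = an^2 + bn + c. Substituting each data point gives a linear system:
  9a + 3b + c = 75
  49a + 7b + c = 339
  81a + 9b + c = 543
Solving the system yields a = 6, b = 6, c = 3.
So q(n) = 6n² + 6n + 3.
Then q(5) = 183.

183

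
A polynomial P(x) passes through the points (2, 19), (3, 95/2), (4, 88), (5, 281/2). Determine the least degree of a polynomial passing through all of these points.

2

Forward differences of the values at x = 2, 3, 4, 5:
  P  : 19  95/2  88  281/2
  Δ  : 57/2  81/2  105/2
  Δ^2: 12  12
  Δ^3: 0
The second differences are constant (12) and nonzero, while all higher differences vanish, so the minimal degree is 2.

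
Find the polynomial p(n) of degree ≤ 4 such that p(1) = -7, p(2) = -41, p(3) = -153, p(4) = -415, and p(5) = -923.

p(n) = -n^4 - 2n^3 - 2n^2 + n - 3

Using the Lagrange interpolation formula with nodes 1, 2, 3, 4, 5:
  L_0(n) = (n - 2)(n - 3)(n - 4)(n - 5) / 24
  L_1(n) = (n - 1)(n - 3)(n - 4)(n - 5) / -6
  L_2(n) = (n - 1)(n - 2)(n - 4)(n - 5) / 4
  L_3(n) = (n - 1)(n - 2)(n - 3)(n - 5) / -6
  L_4(n) = (n - 1)(n - 2)(n - 3)(n - 4) / 24
Then p(n) = -7·L_0(n) - 41·L_1(n) - 153·L_2(n) - 415·L_3(n) - 923·L_4(n).
Expanding and collecting terms gives p(n) = -n^4 - 2n^3 - 2n^2 + n - 3.
Check: p(2) = -41. ✓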